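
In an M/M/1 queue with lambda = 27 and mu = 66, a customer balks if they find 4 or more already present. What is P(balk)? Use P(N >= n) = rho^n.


P(N >= 4) = rho^4 = (27/66)^4 = 0.028

0.028


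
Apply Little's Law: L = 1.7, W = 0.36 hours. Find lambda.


lambda = L / W = 1.7 / 0.36 = 4.72 per hour

4.72 per hour


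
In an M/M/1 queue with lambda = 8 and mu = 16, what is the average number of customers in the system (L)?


rho = 8/16; L = rho/(1-rho) = 1.0

1.0


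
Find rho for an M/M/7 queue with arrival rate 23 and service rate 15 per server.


rho = lambda/(c*mu) = 23/(7*15) = 0.219

0.219


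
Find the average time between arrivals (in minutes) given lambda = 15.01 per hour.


Mean interarrival time = 60/lambda = 60/15.01 = 4.0 minutes

4.0 minutes


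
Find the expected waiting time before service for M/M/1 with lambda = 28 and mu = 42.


rho = 28/42; Wq = rho/(mu - lambda) = 0.0476 hours

0.0476 hours


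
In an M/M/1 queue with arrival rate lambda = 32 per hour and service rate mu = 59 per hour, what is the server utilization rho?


rho = lambda/mu = 32/59 = 0.5424

0.5424


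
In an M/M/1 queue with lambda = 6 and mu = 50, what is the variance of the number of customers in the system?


rho = 6/50; Var(N) = rho/(1-rho)^2 = 0.15

0.15


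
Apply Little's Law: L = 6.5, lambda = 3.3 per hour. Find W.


W = L / lambda = 6.5 / 3.3 = 1.9697 hours

1.9697 hours


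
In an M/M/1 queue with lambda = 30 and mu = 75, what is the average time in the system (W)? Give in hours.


W = 1/(mu - lambda) = 1/(75 - 30) = 0.0222 hours

0.0222 hours


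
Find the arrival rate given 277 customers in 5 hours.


lambda = total arrivals / time = 277 / 5 = 55.4 per hour

55.4 per hour


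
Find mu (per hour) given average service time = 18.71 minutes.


mu = 60 / avg_service_time = 60 / 18.71 = 3.21 per hour

3.21 per hour


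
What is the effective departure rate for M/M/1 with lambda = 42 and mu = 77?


For a stable queue (lambda < mu), throughput = lambda = 42 per hour

42 per hour


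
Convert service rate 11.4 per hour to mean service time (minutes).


Mean service time = 60/mu = 60/11.4 = 5.26 minutes

5.26 minutes


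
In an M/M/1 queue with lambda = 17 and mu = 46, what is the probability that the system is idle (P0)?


P0 = 1 - rho = 1 - 17/46 = 0.6304

0.6304


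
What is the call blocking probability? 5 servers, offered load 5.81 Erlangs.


B(N,A) = (A^N/N!) / sum(A^k/k!, k=0..N) with N=5, A=5.81 = 0.3469

0.3469


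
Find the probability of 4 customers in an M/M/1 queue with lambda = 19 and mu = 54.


rho = 19/54; P(n) = (1-rho)*rho^n = (1-19/54)*(19/54)^4 = 0.0099

0.0099


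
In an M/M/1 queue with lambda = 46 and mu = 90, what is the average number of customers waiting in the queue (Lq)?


rho = 46/90; Lq = rho^2/(1-rho) = 0.53

0.53


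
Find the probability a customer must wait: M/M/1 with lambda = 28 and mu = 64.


P(wait) = rho = lambda/mu = 28/64 = 0.4375

0.4375


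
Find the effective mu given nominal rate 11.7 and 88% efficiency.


Effective rate = mu * efficiency = 11.7 * 0.88 = 10.3 per hour

10.3 per hour


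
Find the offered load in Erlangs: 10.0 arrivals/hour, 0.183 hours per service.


Offered load a = lambda * E[S] = 10.0 * 0.183 = 1.83 Erlangs

1.83 Erlangs


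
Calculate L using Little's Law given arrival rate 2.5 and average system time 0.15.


L = lambda * W = 2.5 * 0.15 = 0.38

0.38


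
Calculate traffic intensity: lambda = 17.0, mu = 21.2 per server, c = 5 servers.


rho = lambda / (c * mu) = 17.0 / (5 * 21.2) = 0.1604

0.1604


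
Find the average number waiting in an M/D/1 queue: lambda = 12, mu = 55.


M/D/1: Lq = rho^2 / (2*(1-rho)) where rho = 12/55; Lq = 0.03

0.03


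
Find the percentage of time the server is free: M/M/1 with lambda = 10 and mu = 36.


Idle fraction = (1 - rho) * 100 = (1 - 10/36) * 100 = 72.2%

72.2%


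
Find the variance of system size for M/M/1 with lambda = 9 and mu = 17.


rho = 9/17; Var(N) = rho/(1-rho)^2 = 2.39

2.39


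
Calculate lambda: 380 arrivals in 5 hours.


lambda = total arrivals / time = 380 / 5 = 76.0 per hour

76.0 per hour


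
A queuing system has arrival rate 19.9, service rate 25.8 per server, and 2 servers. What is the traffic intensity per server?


rho = lambda / (c * mu) = 19.9 / (2 * 25.8) = 0.3857

0.3857


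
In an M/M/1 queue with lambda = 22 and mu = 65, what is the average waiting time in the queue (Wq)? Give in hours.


rho = 22/65; Wq = rho/(mu - lambda) = 0.0079 hours

0.0079 hours


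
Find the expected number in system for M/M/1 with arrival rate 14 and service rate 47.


rho = 14/47; L = rho/(1-rho) = 0.42

0.42


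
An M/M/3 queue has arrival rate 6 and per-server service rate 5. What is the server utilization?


rho = lambda/(c*mu) = 6/(3*5) = 0.4

0.4


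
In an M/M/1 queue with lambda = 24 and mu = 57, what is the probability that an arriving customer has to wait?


P(wait) = rho = lambda/mu = 24/57 = 0.4211

0.4211


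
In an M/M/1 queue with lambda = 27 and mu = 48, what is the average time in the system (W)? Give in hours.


W = 1/(mu - lambda) = 1/(48 - 27) = 0.0476 hours

0.0476 hours


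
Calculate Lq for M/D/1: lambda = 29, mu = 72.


M/D/1: Lq = rho^2 / (2*(1-rho)) where rho = 29/72; Lq = 0.14

0.14


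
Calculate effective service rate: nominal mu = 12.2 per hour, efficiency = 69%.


Effective rate = mu * efficiency = 12.2 * 0.69 = 8.42 per hour

8.42 per hour


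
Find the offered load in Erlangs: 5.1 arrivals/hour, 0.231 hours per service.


Offered load a = lambda * E[S] = 5.1 * 0.231 = 1.18 Erlangs

1.18 Erlangs


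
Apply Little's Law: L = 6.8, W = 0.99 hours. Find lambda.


lambda = L / W = 6.8 / 0.99 = 6.87 per hour

6.87 per hour


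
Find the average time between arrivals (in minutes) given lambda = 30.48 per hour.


Mean interarrival time = 60/lambda = 60/30.48 = 1.97 minutes

1.97 minutes


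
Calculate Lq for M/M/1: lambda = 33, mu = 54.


rho = 33/54; Lq = rho^2/(1-rho) = 0.96

0.96


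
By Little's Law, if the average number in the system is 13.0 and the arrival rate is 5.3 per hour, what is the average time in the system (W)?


W = L / lambda = 13.0 / 5.3 = 2.4528 hours

2.4528 hours


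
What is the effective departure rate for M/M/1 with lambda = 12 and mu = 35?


For a stable queue (lambda < mu), throughput = lambda = 12 per hour

12 per hour


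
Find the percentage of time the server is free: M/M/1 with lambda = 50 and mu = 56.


Idle fraction = (1 - rho) * 100 = (1 - 50/56) * 100 = 10.7%

10.7%


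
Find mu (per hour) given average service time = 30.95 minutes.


mu = 60 / avg_service_time = 60 / 30.95 = 1.94 per hour

1.94 per hour


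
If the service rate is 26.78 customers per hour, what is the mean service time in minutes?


Mean service time = 60/mu = 60/26.78 = 2.24 minutes

2.24 minutes


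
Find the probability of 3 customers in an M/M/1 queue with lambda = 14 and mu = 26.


rho = 14/26; P(n) = (1-rho)*rho^n = (1-14/26)*(14/26)^3 = 0.0721

0.0721


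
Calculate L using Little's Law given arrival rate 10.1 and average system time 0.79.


L = lambda * W = 10.1 * 0.79 = 7.98

7.98


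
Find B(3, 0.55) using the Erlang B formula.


B(N,A) = (A^N/N!) / sum(A^k/k!, k=0..N) with N=3, A=0.55 = 0.016

0.016


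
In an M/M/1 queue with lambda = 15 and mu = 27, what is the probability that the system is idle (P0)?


P0 = 1 - rho = 1 - 15/27 = 0.4444

0.4444


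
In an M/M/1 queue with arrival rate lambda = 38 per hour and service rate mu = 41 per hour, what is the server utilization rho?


rho = lambda/mu = 38/41 = 0.9268

0.9268


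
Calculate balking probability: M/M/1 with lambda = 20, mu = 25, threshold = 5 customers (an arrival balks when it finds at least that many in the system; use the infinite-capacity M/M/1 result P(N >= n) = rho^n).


P(N >= 5) = rho^5 = (20/25)^5 = 0.3277

0.3277


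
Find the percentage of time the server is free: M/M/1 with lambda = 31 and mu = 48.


Idle fraction = (1 - rho) * 100 = (1 - 31/48) * 100 = 35.4%

35.4%


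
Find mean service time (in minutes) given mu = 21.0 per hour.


Mean service time = 60/mu = 60/21.0 = 2.86 minutes

2.86 minutes


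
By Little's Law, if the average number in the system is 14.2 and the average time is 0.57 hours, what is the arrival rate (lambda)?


lambda = L / W = 14.2 / 0.57 = 24.91 per hour

24.91 per hour


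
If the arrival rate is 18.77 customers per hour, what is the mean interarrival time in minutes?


Mean interarrival time = 60/lambda = 60/18.77 = 3.2 minutes

3.2 minutes


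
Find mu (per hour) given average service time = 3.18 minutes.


mu = 60 / avg_service_time = 60 / 3.18 = 18.87 per hour

18.87 per hour


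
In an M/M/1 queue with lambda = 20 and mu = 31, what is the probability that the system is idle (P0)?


P0 = 1 - rho = 1 - 20/31 = 0.3548

0.3548


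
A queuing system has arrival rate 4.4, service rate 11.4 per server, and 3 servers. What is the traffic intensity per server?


rho = lambda / (c * mu) = 4.4 / (3 * 11.4) = 0.1287

0.1287


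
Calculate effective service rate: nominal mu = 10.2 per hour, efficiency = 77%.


Effective rate = mu * efficiency = 10.2 * 0.77 = 7.85 per hour

7.85 per hour


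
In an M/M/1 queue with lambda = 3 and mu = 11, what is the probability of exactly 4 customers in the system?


rho = 3/11; P(n) = (1-rho)*rho^n = (1-3/11)*(3/11)^4 = 0.004

0.004


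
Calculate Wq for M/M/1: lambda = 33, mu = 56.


rho = 33/56; Wq = rho/(mu - lambda) = 0.0256 hours

0.0256 hours


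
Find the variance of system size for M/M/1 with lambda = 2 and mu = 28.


rho = 2/28; Var(N) = rho/(1-rho)^2 = 0.08

0.08


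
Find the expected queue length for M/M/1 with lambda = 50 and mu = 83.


rho = 50/83; Lq = rho^2/(1-rho) = 0.91

0.91


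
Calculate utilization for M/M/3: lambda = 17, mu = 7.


rho = lambda/(c*mu) = 17/(3*7) = 0.8095

0.8095


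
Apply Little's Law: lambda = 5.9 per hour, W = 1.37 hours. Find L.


L = lambda * W = 5.9 * 1.37 = 8.08

8.08


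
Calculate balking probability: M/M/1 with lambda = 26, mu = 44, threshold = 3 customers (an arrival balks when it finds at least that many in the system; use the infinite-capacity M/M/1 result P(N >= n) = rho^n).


P(N >= 3) = rho^3 = (26/44)^3 = 0.2063

0.2063


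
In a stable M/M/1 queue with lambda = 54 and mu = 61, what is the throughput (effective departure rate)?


For a stable queue (lambda < mu), throughput = lambda = 54 per hour

54 per hour


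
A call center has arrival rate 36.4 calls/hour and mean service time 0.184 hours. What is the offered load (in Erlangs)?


Offered load a = lambda * E[S] = 36.4 * 0.184 = 6.7 Erlangs

6.7 Erlangs


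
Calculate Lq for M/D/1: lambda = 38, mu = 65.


M/D/1: Lq = rho^2 / (2*(1-rho)) where rho = 38/65; Lq = 0.41

0.41


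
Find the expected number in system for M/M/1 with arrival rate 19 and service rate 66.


rho = 19/66; L = rho/(1-rho) = 0.4

0.4


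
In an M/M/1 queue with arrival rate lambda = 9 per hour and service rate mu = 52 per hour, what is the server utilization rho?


rho = lambda/mu = 9/52 = 0.1731

0.1731


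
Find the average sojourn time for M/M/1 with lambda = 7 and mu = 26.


W = 1/(mu - lambda) = 1/(26 - 7) = 0.0526 hours

0.0526 hours


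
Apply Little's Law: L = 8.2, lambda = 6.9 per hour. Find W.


W = L / lambda = 8.2 / 6.9 = 1.1884 hours

1.1884 hours


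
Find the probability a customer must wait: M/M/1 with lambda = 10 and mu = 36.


P(wait) = rho = lambda/mu = 10/36 = 0.2778

0.2778


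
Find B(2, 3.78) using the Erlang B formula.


B(N,A) = (A^N/N!) / sum(A^k/k!, k=0..N) with N=2, A=3.78 = 0.5991

0.5991


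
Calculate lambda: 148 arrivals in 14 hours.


lambda = total arrivals / time = 148 / 14 = 10.57 per hour

10.57 per hour


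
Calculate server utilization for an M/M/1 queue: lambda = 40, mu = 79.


rho = lambda/mu = 40/79 = 0.5063

0.5063


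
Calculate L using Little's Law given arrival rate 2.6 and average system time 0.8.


L = lambda * W = 2.6 * 0.8 = 2.08

2.08


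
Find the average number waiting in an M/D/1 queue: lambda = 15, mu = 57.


M/D/1: Lq = rho^2 / (2*(1-rho)) where rho = 15/57; Lq = 0.05

0.05


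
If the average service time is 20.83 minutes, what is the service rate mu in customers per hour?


mu = 60 / avg_service_time = 60 / 20.83 = 2.88 per hour

2.88 per hour


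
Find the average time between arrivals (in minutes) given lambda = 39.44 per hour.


Mean interarrival time = 60/lambda = 60/39.44 = 1.52 minutes

1.52 minutes


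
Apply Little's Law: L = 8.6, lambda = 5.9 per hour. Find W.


W = L / lambda = 8.6 / 5.9 = 1.4576 hours

1.4576 hours


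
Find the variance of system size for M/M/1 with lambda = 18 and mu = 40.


rho = 18/40; Var(N) = rho/(1-rho)^2 = 1.49

1.49


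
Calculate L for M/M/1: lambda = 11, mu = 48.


rho = 11/48; L = rho/(1-rho) = 0.3

0.3


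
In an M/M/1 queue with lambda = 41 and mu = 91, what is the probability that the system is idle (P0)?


P0 = 1 - rho = 1 - 41/91 = 0.5495

0.5495


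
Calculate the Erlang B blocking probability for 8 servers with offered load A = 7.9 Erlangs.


B(N,A) = (A^N/N!) / sum(A^k/k!, k=0..N) with N=8, A=7.9 = 0.23

0.23


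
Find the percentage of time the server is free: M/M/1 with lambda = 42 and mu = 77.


Idle fraction = (1 - rho) * 100 = (1 - 42/77) * 100 = 45.5%

45.5%


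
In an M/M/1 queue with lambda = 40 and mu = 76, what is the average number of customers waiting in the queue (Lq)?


rho = 40/76; Lq = rho^2/(1-rho) = 0.58

0.58


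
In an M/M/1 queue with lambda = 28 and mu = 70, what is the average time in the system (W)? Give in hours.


W = 1/(mu - lambda) = 1/(70 - 28) = 0.0238 hours

0.0238 hours


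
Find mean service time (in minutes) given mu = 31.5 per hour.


Mean service time = 60/mu = 60/31.5 = 1.9 minutes

1.9 minutes


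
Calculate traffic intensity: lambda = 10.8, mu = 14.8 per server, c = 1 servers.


rho = lambda / (c * mu) = 10.8 / (1 * 14.8) = 0.7297

0.7297


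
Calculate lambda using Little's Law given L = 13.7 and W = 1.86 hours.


lambda = L / W = 13.7 / 1.86 = 7.37 per hour

7.37 per hour


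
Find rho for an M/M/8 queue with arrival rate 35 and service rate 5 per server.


rho = lambda/(c*mu) = 35/(8*5) = 0.875

0.875


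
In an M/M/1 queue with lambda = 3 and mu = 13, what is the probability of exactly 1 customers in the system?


rho = 3/13; P(n) = (1-rho)*rho^n = (1-3/13)*(3/13)^1 = 0.1775

0.1775


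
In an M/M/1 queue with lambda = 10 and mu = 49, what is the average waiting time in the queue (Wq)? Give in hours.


rho = 10/49; Wq = rho/(mu - lambda) = 0.0052 hours

0.0052 hours


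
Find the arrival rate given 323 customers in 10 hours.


lambda = total arrivals / time = 323 / 10 = 32.3 per hour

32.3 per hour


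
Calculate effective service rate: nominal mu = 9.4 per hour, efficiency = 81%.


Effective rate = mu * efficiency = 9.4 * 0.81 = 7.61 per hour

7.61 per hour


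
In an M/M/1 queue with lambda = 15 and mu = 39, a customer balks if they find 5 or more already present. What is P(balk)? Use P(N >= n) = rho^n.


P(N >= 5) = rho^5 = (15/39)^5 = 0.0084

0.0084


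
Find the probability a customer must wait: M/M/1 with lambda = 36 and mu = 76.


P(wait) = rho = lambda/mu = 36/76 = 0.4737

0.4737


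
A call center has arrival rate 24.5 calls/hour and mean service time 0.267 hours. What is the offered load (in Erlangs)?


Offered load a = lambda * E[S] = 24.5 * 0.267 = 6.54 Erlangs

6.54 Erlangs


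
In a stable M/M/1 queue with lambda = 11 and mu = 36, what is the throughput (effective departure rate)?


For a stable queue (lambda < mu), throughput = lambda = 11 per hour

11 per hour


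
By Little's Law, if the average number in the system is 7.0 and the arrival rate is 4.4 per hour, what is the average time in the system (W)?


W = L / lambda = 7.0 / 4.4 = 1.5909 hours

1.5909 hours


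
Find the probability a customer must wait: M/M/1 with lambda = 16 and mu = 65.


P(wait) = rho = lambda/mu = 16/65 = 0.2462

0.2462


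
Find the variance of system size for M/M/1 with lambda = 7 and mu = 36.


rho = 7/36; Var(N) = rho/(1-rho)^2 = 0.3

0.3


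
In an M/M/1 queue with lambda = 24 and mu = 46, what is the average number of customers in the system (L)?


rho = 24/46; L = rho/(1-rho) = 1.09

1.09


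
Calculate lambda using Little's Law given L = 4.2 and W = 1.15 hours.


lambda = L / W = 4.2 / 1.15 = 3.65 per hour

3.65 per hour


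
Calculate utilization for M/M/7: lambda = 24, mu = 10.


rho = lambda/(c*mu) = 24/(7*10) = 0.3429

0.3429


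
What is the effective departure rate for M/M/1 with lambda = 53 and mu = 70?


For a stable queue (lambda < mu), throughput = lambda = 53 per hour

53 per hour


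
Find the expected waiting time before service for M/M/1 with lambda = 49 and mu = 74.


rho = 49/74; Wq = rho/(mu - lambda) = 0.0265 hours

0.0265 hours


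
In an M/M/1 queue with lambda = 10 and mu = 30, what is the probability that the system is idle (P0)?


P0 = 1 - rho = 1 - 10/30 = 0.6667

0.6667


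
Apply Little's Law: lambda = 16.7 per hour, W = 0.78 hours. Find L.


L = lambda * W = 16.7 * 0.78 = 13.03

13.03


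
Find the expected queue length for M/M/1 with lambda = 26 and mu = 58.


rho = 26/58; Lq = rho^2/(1-rho) = 0.36

0.36


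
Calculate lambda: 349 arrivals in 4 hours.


lambda = total arrivals / time = 349 / 4 = 87.25 per hour

87.25 per hour


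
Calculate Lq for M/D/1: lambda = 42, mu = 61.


M/D/1: Lq = rho^2 / (2*(1-rho)) where rho = 42/61; Lq = 0.76

0.76


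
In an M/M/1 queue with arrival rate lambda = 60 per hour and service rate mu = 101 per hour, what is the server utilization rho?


rho = lambda/mu = 60/101 = 0.5941

0.5941


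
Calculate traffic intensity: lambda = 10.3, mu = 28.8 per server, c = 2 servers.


rho = lambda / (c * mu) = 10.3 / (2 * 28.8) = 0.1788

0.1788


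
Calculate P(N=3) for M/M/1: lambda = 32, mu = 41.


rho = 32/41; P(n) = (1-rho)*rho^n = (1-32/41)*(32/41)^3 = 0.1044

0.1044


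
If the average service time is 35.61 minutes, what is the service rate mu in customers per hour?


mu = 60 / avg_service_time = 60 / 35.61 = 1.68 per hour

1.68 per hour


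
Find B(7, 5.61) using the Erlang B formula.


B(N,A) = (A^N/N!) / sum(A^k/k!, k=0..N) with N=7, A=5.61 = 0.1596

0.1596


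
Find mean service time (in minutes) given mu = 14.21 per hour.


Mean service time = 60/mu = 60/14.21 = 4.22 minutes

4.22 minutes


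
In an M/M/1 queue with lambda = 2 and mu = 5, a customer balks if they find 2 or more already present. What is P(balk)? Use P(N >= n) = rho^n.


P(N >= 2) = rho^2 = (2/5)^2 = 0.16

0.16


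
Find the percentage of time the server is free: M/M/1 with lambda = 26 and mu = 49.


Idle fraction = (1 - rho) * 100 = (1 - 26/49) * 100 = 46.9%

46.9%


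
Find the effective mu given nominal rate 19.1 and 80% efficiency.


Effective rate = mu * efficiency = 19.1 * 0.8 = 15.28 per hour

15.28 per hour


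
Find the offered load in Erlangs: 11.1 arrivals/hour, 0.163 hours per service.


Offered load a = lambda * E[S] = 11.1 * 0.163 = 1.81 Erlangs

1.81 Erlangs


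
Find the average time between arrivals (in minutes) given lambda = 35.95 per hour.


Mean interarrival time = 60/lambda = 60/35.95 = 1.67 minutes

1.67 minutes


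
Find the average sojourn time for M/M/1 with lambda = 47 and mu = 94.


W = 1/(mu - lambda) = 1/(94 - 47) = 0.0213 hours

0.0213 hours


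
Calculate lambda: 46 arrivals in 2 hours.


lambda = total arrivals / time = 46 / 2 = 23.0 per hour

23.0 per hour


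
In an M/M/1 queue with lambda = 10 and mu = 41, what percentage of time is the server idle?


Idle fraction = (1 - rho) * 100 = (1 - 10/41) * 100 = 75.6%

75.6%


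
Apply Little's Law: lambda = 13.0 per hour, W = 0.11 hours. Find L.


L = lambda * W = 13.0 * 0.11 = 1.43

1.43


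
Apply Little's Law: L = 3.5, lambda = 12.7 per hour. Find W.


W = L / lambda = 3.5 / 12.7 = 0.2756 hours

0.2756 hours


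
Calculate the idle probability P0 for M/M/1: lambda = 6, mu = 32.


P0 = 1 - rho = 1 - 6/32 = 0.8125

0.8125


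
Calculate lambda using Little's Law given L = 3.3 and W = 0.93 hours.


lambda = L / W = 3.3 / 0.93 = 3.55 per hour

3.55 per hour


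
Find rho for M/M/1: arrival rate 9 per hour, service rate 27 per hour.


rho = lambda/mu = 9/27 = 0.3333

0.3333


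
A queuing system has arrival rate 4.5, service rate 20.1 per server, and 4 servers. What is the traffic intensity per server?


rho = lambda / (c * mu) = 4.5 / (4 * 20.1) = 0.056

0.056


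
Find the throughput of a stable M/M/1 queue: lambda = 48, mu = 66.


For a stable queue (lambda < mu), throughput = lambda = 48 per hour

48 per hour


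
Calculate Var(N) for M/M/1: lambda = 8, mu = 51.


rho = 8/51; Var(N) = rho/(1-rho)^2 = 0.22

0.22


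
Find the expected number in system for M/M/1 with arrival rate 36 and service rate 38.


rho = 36/38; L = rho/(1-rho) = 18.0

18.0


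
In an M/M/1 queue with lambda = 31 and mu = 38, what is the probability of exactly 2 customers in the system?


rho = 31/38; P(n) = (1-rho)*rho^n = (1-31/38)*(31/38)^2 = 0.1226

0.1226


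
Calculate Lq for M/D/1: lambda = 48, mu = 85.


M/D/1: Lq = rho^2 / (2*(1-rho)) where rho = 48/85; Lq = 0.37

0.37


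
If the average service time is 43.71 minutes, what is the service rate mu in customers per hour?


mu = 60 / avg_service_time = 60 / 43.71 = 1.37 per hour

1.37 per hour


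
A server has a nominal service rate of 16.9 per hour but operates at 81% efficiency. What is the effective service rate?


Effective rate = mu * efficiency = 16.9 * 0.81 = 13.69 per hour

13.69 per hour


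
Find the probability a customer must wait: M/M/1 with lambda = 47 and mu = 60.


P(wait) = rho = lambda/mu = 47/60 = 0.7833

0.7833


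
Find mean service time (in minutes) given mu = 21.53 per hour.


Mean service time = 60/mu = 60/21.53 = 2.79 minutes

2.79 minutes


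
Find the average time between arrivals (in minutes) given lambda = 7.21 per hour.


Mean interarrival time = 60/lambda = 60/7.21 = 8.32 minutes

8.32 minutes


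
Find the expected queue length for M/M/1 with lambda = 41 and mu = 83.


rho = 41/83; Lq = rho^2/(1-rho) = 0.48

0.48


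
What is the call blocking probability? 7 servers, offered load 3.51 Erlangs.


B(N,A) = (A^N/N!) / sum(A^k/k!, k=0..N) with N=7, A=3.51 = 0.04

0.04


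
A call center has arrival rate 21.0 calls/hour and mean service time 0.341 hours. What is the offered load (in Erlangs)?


Offered load a = lambda * E[S] = 21.0 * 0.341 = 7.16 Erlangs

7.16 Erlangs


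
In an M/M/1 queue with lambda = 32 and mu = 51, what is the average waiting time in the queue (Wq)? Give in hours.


rho = 32/51; Wq = rho/(mu - lambda) = 0.033 hours

0.033 hours


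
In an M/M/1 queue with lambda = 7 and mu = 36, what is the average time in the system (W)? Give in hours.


W = 1/(mu - lambda) = 1/(36 - 7) = 0.0345 hours

0.0345 hours


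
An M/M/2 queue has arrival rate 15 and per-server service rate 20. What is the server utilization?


rho = lambda/(c*mu) = 15/(2*20) = 0.375

0.375


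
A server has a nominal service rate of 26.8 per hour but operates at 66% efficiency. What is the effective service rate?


Effective rate = mu * efficiency = 26.8 * 0.66 = 17.69 per hour

17.69 per hour


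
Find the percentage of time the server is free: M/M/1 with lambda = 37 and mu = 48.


Idle fraction = (1 - rho) * 100 = (1 - 37/48) * 100 = 22.9%

22.9%


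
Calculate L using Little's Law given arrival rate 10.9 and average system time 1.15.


L = lambda * W = 10.9 * 1.15 = 12.54

12.54


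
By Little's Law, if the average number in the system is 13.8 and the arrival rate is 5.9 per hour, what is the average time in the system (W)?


W = L / lambda = 13.8 / 5.9 = 2.339 hours

2.339 hours


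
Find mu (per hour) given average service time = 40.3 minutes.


mu = 60 / avg_service_time = 60 / 40.3 = 1.49 per hour

1.49 per hour


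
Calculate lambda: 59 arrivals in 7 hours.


lambda = total arrivals / time = 59 / 7 = 8.43 per hour

8.43 per hour


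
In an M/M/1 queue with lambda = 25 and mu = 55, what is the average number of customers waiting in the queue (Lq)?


rho = 25/55; Lq = rho^2/(1-rho) = 0.38

0.38


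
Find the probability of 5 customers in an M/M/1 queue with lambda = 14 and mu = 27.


rho = 14/27; P(n) = (1-rho)*rho^n = (1-14/27)*(14/27)^5 = 0.018

0.018


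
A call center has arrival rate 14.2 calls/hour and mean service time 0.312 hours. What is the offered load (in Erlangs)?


Offered load a = lambda * E[S] = 14.2 * 0.312 = 4.43 Erlangs

4.43 Erlangs


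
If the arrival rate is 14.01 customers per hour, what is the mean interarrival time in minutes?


Mean interarrival time = 60/lambda = 60/14.01 = 4.28 minutes

4.28 minutes


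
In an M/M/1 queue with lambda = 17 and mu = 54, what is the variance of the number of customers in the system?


rho = 17/54; Var(N) = rho/(1-rho)^2 = 0.67

0.67


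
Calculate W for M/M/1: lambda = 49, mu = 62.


W = 1/(mu - lambda) = 1/(62 - 49) = 0.0769 hours

0.0769 hours


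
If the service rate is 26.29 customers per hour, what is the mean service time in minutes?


Mean service time = 60/mu = 60/26.29 = 2.28 minutes

2.28 minutes


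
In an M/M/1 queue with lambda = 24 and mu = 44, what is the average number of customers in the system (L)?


rho = 24/44; L = rho/(1-rho) = 1.2

1.2


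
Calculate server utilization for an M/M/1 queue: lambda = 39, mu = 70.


rho = lambda/mu = 39/70 = 0.5571

0.5571


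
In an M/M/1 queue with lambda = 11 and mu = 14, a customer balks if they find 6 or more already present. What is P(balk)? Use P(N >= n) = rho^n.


P(N >= 6) = rho^6 = (11/14)^6 = 0.2353

0.2353


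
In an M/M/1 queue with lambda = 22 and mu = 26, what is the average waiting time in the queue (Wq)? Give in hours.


rho = 22/26; Wq = rho/(mu - lambda) = 0.2115 hours

0.2115 hours


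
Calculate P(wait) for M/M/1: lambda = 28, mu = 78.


P(wait) = rho = lambda/mu = 28/78 = 0.359

0.359


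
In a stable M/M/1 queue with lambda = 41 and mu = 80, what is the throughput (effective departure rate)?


For a stable queue (lambda < mu), throughput = lambda = 41 per hour

41 per hour


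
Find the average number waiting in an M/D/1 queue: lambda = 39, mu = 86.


M/D/1: Lq = rho^2 / (2*(1-rho)) where rho = 39/86; Lq = 0.19

0.19


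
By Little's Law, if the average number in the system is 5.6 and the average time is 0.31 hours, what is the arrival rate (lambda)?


lambda = L / W = 5.6 / 0.31 = 18.06 per hour

18.06 per hour


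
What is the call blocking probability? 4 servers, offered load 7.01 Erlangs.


B(N,A) = (A^N/N!) / sum(A^k/k!, k=0..N) with N=4, A=7.01 = 0.5279

0.5279


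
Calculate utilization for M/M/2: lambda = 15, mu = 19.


rho = lambda/(c*mu) = 15/(2*19) = 0.3947

0.3947


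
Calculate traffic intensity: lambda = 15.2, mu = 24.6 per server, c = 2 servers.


rho = lambda / (c * mu) = 15.2 / (2 * 24.6) = 0.3089

0.3089


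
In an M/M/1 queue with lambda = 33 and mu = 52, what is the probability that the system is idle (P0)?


P0 = 1 - rho = 1 - 33/52 = 0.3654

0.3654


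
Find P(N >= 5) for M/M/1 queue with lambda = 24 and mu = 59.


P(N >= 5) = rho^5 = (24/59)^5 = 0.0111

0.0111


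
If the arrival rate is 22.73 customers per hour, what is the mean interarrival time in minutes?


Mean interarrival time = 60/lambda = 60/22.73 = 2.64 minutes

2.64 minutes


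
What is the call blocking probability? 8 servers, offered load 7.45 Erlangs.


B(N,A) = (A^N/N!) / sum(A^k/k!, k=0..N) with N=8, A=7.45 = 0.2046

0.2046


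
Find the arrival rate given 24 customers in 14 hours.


lambda = total arrivals / time = 24 / 14 = 1.71 per hour

1.71 per hour


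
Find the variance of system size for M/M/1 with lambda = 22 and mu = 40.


rho = 22/40; Var(N) = rho/(1-rho)^2 = 2.72

2.72


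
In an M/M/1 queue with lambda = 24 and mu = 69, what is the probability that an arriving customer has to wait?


P(wait) = rho = lambda/mu = 24/69 = 0.3478

0.3478


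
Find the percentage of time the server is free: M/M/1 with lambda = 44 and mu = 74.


Idle fraction = (1 - rho) * 100 = (1 - 44/74) * 100 = 40.5%

40.5%


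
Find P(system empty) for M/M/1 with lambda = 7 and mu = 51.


P0 = 1 - rho = 1 - 7/51 = 0.8627

0.8627


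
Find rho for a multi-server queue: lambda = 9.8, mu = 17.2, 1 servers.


rho = lambda / (c * mu) = 9.8 / (1 * 17.2) = 0.5698

0.5698


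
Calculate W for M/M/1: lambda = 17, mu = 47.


W = 1/(mu - lambda) = 1/(47 - 17) = 0.0333 hours

0.0333 hours


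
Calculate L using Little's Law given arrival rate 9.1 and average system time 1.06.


L = lambda * W = 9.1 * 1.06 = 9.65

9.65


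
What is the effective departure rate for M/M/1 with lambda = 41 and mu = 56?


For a stable queue (lambda < mu), throughput = lambda = 41 per hour

41 per hour


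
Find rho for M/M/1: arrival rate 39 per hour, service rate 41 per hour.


rho = lambda/mu = 39/41 = 0.9512

0.9512


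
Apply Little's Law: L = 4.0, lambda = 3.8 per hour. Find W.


W = L / lambda = 4.0 / 3.8 = 1.0526 hours

1.0526 hours


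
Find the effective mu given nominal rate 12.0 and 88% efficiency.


Effective rate = mu * efficiency = 12.0 * 0.88 = 10.56 per hour

10.56 per hour


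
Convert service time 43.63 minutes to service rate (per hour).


mu = 60 / avg_service_time = 60 / 43.63 = 1.38 per hour

1.38 per hour


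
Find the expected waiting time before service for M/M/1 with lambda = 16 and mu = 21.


rho = 16/21; Wq = rho/(mu - lambda) = 0.1524 hours

0.1524 hours


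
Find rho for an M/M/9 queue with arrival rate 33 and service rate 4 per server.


rho = lambda/(c*mu) = 33/(9*4) = 0.9167

0.9167


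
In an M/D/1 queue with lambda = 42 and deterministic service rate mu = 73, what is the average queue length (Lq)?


M/D/1: Lq = rho^2 / (2*(1-rho)) where rho = 42/73; Lq = 0.39

0.39


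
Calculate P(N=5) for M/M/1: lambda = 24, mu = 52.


rho = 24/52; P(n) = (1-rho)*rho^n = (1-24/52)*(24/52)^5 = 0.0113

0.0113


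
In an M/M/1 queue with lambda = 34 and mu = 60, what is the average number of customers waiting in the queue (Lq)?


rho = 34/60; Lq = rho^2/(1-rho) = 0.74

0.74


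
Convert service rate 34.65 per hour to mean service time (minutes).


Mean service time = 60/mu = 60/34.65 = 1.73 minutes

1.73 minutes


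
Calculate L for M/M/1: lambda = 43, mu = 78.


rho = 43/78; L = rho/(1-rho) = 1.23

1.23


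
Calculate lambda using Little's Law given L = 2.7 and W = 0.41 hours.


lambda = L / W = 2.7 / 0.41 = 6.59 per hour

6.59 per hour


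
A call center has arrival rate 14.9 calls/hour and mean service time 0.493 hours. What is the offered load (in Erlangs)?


Offered load a = lambda * E[S] = 14.9 * 0.493 = 7.35 Erlangs

7.35 Erlangs


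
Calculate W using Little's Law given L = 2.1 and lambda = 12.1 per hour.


W = L / lambda = 2.1 / 12.1 = 0.1736 hours

0.1736 hours


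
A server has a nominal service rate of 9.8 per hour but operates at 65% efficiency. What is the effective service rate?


Effective rate = mu * efficiency = 9.8 * 0.65 = 6.37 per hour

6.37 per hour


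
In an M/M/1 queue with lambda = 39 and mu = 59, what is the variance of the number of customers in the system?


rho = 39/59; Var(N) = rho/(1-rho)^2 = 5.75

5.75


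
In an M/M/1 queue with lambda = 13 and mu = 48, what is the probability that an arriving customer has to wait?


P(wait) = rho = lambda/mu = 13/48 = 0.2708

0.2708


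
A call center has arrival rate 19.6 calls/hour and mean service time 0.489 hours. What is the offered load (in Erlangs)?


Offered load a = lambda * E[S] = 19.6 * 0.489 = 9.58 Erlangs

9.58 Erlangs


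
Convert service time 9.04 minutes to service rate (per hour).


mu = 60 / avg_service_time = 60 / 9.04 = 6.64 per hour

6.64 per hour


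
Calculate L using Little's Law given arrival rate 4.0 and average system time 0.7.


L = lambda * W = 4.0 * 0.7 = 2.8

2.8


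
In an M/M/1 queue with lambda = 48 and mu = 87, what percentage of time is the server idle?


Idle fraction = (1 - rho) * 100 = (1 - 48/87) * 100 = 44.8%

44.8%


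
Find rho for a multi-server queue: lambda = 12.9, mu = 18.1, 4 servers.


rho = lambda / (c * mu) = 12.9 / (4 * 18.1) = 0.1782

0.1782


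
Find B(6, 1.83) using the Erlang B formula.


B(N,A) = (A^N/N!) / sum(A^k/k!, k=0..N) with N=6, A=1.83 = 0.0084

0.0084


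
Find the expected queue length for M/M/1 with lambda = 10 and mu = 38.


rho = 10/38; Lq = rho^2/(1-rho) = 0.09

0.09


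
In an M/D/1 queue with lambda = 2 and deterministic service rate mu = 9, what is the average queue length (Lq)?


M/D/1: Lq = rho^2 / (2*(1-rho)) where rho = 2/9; Lq = 0.03

0.03


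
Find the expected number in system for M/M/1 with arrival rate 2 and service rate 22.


rho = 2/22; L = rho/(1-rho) = 0.1

0.1


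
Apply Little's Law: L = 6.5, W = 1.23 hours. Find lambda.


lambda = L / W = 6.5 / 1.23 = 5.28 per hour

5.28 per hour


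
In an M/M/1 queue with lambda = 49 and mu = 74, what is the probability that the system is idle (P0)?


P0 = 1 - rho = 1 - 49/74 = 0.3378

0.3378


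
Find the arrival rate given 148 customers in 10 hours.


lambda = total arrivals / time = 148 / 10 = 14.8 per hour

14.8 per hour


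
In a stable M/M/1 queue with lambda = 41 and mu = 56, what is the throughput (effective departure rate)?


For a stable queue (lambda < mu), throughput = lambda = 41 per hour

41 per hour


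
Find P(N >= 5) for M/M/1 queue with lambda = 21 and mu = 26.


P(N >= 5) = rho^5 = (21/26)^5 = 0.3437

0.3437


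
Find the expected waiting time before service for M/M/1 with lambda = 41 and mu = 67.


rho = 41/67; Wq = rho/(mu - lambda) = 0.0235 hours

0.0235 hours


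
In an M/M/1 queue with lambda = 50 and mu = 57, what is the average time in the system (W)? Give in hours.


W = 1/(mu - lambda) = 1/(57 - 50) = 0.1429 hours

0.1429 hours


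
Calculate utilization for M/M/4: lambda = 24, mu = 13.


rho = lambda/(c*mu) = 24/(4*13) = 0.4615

0.4615


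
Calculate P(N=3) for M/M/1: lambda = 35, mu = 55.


rho = 35/55; P(n) = (1-rho)*rho^n = (1-35/55)*(35/55)^3 = 0.0937

0.0937


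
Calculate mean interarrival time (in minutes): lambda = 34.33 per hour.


Mean interarrival time = 60/lambda = 60/34.33 = 1.75 minutes

1.75 minutes


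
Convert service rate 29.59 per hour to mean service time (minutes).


Mean service time = 60/mu = 60/29.59 = 2.03 minutes

2.03 minutes


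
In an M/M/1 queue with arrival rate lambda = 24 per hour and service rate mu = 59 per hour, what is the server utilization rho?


rho = lambda/mu = 24/59 = 0.4068

0.4068


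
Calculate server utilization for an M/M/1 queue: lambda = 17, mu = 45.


rho = lambda/mu = 17/45 = 0.3778

0.3778


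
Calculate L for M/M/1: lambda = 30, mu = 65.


rho = 30/65; L = rho/(1-rho) = 0.86

0.86


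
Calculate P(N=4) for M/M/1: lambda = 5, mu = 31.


rho = 5/31; P(n) = (1-rho)*rho^n = (1-5/31)*(5/31)^4 = 0.0006

0.0006


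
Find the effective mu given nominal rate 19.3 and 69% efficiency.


Effective rate = mu * efficiency = 19.3 * 0.69 = 13.32 per hour

13.32 per hour


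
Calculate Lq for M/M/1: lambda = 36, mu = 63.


rho = 36/63; Lq = rho^2/(1-rho) = 0.76

0.76


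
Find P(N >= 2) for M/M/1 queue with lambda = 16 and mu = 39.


P(N >= 2) = rho^2 = (16/39)^2 = 0.1683

0.1683


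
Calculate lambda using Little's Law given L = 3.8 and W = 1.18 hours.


lambda = L / W = 3.8 / 1.18 = 3.22 per hour

3.22 per hour


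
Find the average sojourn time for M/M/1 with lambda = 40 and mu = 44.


W = 1/(mu - lambda) = 1/(44 - 40) = 0.25 hours

0.25 hours


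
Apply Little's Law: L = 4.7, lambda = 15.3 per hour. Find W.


W = L / lambda = 4.7 / 15.3 = 0.3072 hours

0.3072 hours


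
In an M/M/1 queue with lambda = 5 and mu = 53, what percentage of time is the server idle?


Idle fraction = (1 - rho) * 100 = (1 - 5/53) * 100 = 90.6%

90.6%


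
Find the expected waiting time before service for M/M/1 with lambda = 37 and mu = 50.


rho = 37/50; Wq = rho/(mu - lambda) = 0.0569 hours

0.0569 hours


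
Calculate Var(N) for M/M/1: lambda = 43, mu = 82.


rho = 43/82; Var(N) = rho/(1-rho)^2 = 2.32

2.32


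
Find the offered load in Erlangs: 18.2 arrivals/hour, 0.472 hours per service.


Offered load a = lambda * E[S] = 18.2 * 0.472 = 8.59 Erlangs

8.59 Erlangs


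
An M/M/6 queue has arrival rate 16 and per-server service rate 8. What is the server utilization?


rho = lambda/(c*mu) = 16/(6*8) = 0.3333

0.3333


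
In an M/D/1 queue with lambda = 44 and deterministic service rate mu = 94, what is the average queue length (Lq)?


M/D/1: Lq = rho^2 / (2*(1-rho)) where rho = 44/94; Lq = 0.21

0.21


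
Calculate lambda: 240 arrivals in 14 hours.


lambda = total arrivals / time = 240 / 14 = 17.14 per hour

17.14 per hour


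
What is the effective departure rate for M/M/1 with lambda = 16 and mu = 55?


For a stable queue (lambda < mu), throughput = lambda = 16 per hour

16 per hour


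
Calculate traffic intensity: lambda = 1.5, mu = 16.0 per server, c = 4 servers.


rho = lambda / (c * mu) = 1.5 / (4 * 16.0) = 0.0234

0.0234


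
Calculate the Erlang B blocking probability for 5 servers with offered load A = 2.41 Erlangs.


B(N,A) = (A^N/N!) / sum(A^k/k!, k=0..N) with N=5, A=2.41 = 0.0631

0.0631


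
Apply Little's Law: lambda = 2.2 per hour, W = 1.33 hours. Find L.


L = lambda * W = 2.2 * 1.33 = 2.93

2.93


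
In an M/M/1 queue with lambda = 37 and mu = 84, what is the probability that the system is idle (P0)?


P0 = 1 - rho = 1 - 37/84 = 0.5595

0.5595


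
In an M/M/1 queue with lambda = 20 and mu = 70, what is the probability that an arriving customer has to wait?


P(wait) = rho = lambda/mu = 20/70 = 0.2857

0.2857


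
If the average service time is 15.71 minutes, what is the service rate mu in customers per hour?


mu = 60 / avg_service_time = 60 / 15.71 = 3.82 per hour

3.82 per hour


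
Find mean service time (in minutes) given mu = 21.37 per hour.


Mean service time = 60/mu = 60/21.37 = 2.81 minutes

2.81 minutes


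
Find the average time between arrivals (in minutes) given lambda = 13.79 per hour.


Mean interarrival time = 60/lambda = 60/13.79 = 4.35 minutes

4.35 minutes


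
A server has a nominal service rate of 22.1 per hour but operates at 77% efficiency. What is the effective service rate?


Effective rate = mu * efficiency = 22.1 * 0.77 = 17.02 per hour

17.02 per hour
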